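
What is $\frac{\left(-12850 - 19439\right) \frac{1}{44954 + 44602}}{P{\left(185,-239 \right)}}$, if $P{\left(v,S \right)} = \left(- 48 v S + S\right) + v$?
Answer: $- \frac{10763}{63353884632} \approx -1.6989 \cdot 10^{-7}$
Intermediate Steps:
$P{\left(v,S \right)} = S + v - 48 S v$ ($P{\left(v,S \right)} = \left(- 48 S v + S\right) + v = \left(S - 48 S v\right) + v = S + v - 48 S v$)
$\frac{\left(-12850 - 19439\right) \frac{1}{44954 + 44602}}{P{\left(185,-239 \right)}} = \frac{\left(-12850 - 19439\right) \frac{1}{44954 + 44602}}{-239 + 185 - \left(-11472\right) 185} = \frac{\left(-32289\right) \frac{1}{89556}}{-239 + 185 + 2122320} = \frac{\left(-32289\right) \frac{1}{89556}}{2122266} = \left(- \frac{10763}{29852}\right) \frac{1}{2122266} = - \frac{10763}{63353884632}$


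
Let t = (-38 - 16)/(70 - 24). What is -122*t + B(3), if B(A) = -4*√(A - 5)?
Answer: 3294/23 - 4*I*√2 ≈ 143.22 - 5.6569*I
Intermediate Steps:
t = -27/23 (t = -54/46 = -54*1/46 = -27/23 ≈ -1.1739)
B(A) = -4*√(-5 + A)
-122*t + B(3) = -122*(-27/23) - 4*√(-5 + 3) = 3294/23 - 4*I*√2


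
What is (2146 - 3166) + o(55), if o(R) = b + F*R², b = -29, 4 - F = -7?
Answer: 32226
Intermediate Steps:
F = 11 (F = 4 - 1*(-7) = 4 + 7 = 11)
o(R) = -29 + 11*R²
(2146 - 3166) + o(55) = (2146 - 3166) + (-29 + 11*55²) = -1020 + (-29 + 11*3025) = -1020 + (-29 + 33275) = -1020 + 33246 = 32226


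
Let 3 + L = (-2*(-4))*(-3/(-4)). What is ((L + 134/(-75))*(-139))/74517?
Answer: -12649/5588775 ≈ -0.0022633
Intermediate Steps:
L = 3 (L = -3 + (-2*(-4))*(-3/(-4)) = -3 + 8*(-3*(-1/4)) = -3 + 8*(3/4) = -3 + 6 = 3)
((L + 134/(-75))*(-139))/74517 = ((3 + 134/(-75))*(-139))/74517 = ((3 + 134*(-1/75))*(-139))*(1/74517) = ((3 - 134/75)*(-139))*(1/74517) = ((91/75)*(-139))*(1/74517) = -12649/75*1/74517 = -12649/5588775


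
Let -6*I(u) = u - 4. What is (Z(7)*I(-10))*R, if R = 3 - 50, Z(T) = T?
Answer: -2303/3 ≈ -767.67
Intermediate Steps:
I(u) = 2/3 - u/6 (I(u) = -(u - 4)/6 = -(-4 + u)/6 = 2/3 - u/6)
R = -47
(Z(7)*I(-10))*R = (7*(2/3 - 1/6*(-10)))*(-47) = (7*(2/3 + 5/3))*(-47) = (7*(7/3))*(-47) = (49/3)*(-47) = -2303/3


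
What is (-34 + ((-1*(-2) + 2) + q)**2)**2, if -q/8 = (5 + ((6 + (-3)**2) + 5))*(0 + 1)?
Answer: 1473177924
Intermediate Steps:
q = -200 (q = -8*(5 + ((6 + (-3)**2) + 5))*(0 + 1) = -8*(5 + ((6 + 9) + 5)) = -8*(5 + (15 + 5)) = -8*(5 + 20) = -200 ≈ -200.00)
(-34 + ((-1*(-2) + 2) + q)**2)**2 = (-34 + ((-1*(-2) + 2) - 200)**2)**2 = (-34 + ((2 + 2) - 200)**2)**2 = (-34 + (4 - 200)**2)**2 = (-34 + (-196)**2)**2 = (-34 + 38416)**2 = 38382**2 = 1473177924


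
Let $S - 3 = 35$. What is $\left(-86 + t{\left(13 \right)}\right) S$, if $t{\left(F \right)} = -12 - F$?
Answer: $-4218$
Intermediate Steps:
$S = 38$ ($S = 3 + 35 = 38$)
$\left(-86 + t{\left(13 \right)}\right) S = \left(-86 - 25\right) 38 = \left(-111\right) 38 = -4218$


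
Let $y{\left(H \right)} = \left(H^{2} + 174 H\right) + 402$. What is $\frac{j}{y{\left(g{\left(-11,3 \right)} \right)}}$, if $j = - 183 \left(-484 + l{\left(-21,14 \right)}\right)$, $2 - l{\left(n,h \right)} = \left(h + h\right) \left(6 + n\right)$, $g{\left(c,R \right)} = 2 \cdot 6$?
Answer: $\frac{1891}{439} \approx 4.3075$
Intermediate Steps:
$g{\left(c,R \right)} = 12$
$l{\left(n,h \right)} = 2 - 2 h \left(6 + n\right)$ ($l{\left(n,h \right)} = 2 - \left(h + h\right) \left(6 + n\right) = 2 - 2 h \left(6 + n\right)$)
$y{\left(H \right)} = 402 + H^{2} + 174 H$
$j = 11346$ ($j = - 183 \left(-484 - \left(166 - 588\right)\right) = - 183 \left(-484 + \left(2 - 168 + 588\right)\right) = - 183 \left(-484 + 422\right) = \left(-183\right) \left(-62\right) = 11346$)
$\frac{j}{y{\left(g{\left(-11,3 \right)} \right)}} = \frac{11346}{402 + 12^{2} + 174 \cdot 12} = \frac{11346}{402 + 144 + 2088} = \frac{11346}{2634} = 11346 \cdot \frac{1}{2634} = \frac{1891}{439}$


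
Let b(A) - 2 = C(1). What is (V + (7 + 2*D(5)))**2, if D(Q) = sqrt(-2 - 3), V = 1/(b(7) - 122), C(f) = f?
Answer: 409004/14161 + 3328*I*sqrt(5)/119 ≈ 28.882 + 62.535*I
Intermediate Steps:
b(A) = 3 (b(A) = 2 + 1 = 3)
V = -1/119 (V = 1/(3 - 122) = 1/(-119) = -1/119 ≈ -0.0084034)
D(Q) = I*sqrt(5) (D(Q) = sqrt(-5) = I*sqrt(5))
(V + (7 + 2*D(5)))**2 = (-1/119 + (7 + 2*(I*sqrt(5))))**2 = (-1/119 + (7 + 2*I*sqrt(5)))**2 = (832/119 + 2*I*sqrt(5))**2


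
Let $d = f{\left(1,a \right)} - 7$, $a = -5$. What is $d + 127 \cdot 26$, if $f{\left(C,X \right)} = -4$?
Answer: $3291$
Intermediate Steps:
$d = -11$ ($d = -4 - 7 = -11$)
$d + 127 \cdot 26 = -11 + 127 \cdot 26 = -11 + 3302 = 3291$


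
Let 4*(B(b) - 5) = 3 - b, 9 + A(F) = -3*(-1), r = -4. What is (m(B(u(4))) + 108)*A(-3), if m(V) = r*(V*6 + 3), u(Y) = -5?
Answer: 432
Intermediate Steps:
A(F) = -6 (A(F) = -9 - 3*(-1) = -9 + 3 = -6)
B(b) = 23/4 - b/4 (B(b) = 5 + (3 - b)/4 = 5 + (3/4 - b/4) = 23/4 - b/4)
m(V) = -12 - 24*V (m(V) = -4*(V*6 + 3) = -4*(6*V + 3) = -4*(3 + 6*V) = -12 - 24*V)
(m(B(u(4))) + 108)*A(-3) = ((-12 - 24*(23/4 - 1/4*(-5))) + 108)*(-6) = ((-12 - 24*(23/4 + 5/4)) + 108)*(-6) = ((-12 - 24*7) + 108)*(-6) = ((-12 - 168) + 108)*(-6) = (-180 + 108)*(-6) = -72*(-6) = 432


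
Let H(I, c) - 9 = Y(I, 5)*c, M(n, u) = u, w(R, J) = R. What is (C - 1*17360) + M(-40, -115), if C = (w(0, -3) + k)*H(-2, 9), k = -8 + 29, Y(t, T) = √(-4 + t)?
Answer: -17286 + 189*I*√6 ≈ -17286.0 + 462.95*I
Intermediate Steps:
H(I, c) = 9 + c*√(-4 + I) (H(I, c) = 9 + √(-4 + I)*c = 9 + c*√(-4 + I))
k = 21
C = 189 + 189*I*√6 (C = (0 + 21)*(9 + 9*√(-4 - 2)) = 21*(9 + 9*√(-6)) = 21*(9 + 9*(I*√6)) = 21*(9 + 9*I*√6) = 189 + 189*I*√6 ≈ 189.0 + 462.95*I)
(C - 1*17360) + M(-40, -115) = ((189 + 189*I*√6) - 1*17360) - 115 = ((189 + 189*I*√6) - 17360) - 115 = (-17171 + 189*I*√6) - 115 = -17286 + 189*I*√6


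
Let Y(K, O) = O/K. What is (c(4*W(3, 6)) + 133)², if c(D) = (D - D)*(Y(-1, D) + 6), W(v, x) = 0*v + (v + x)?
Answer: 17689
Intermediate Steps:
W(v, x) = v + x (W(v, x) = 0 + (v + x) = v + x)
c(D) = 0 (c(D) = (D - D)*(D/(-1) + 6) = 0*(D*(-1) + 6) = 0*(-D + 6) = 0*(6 - D) = 0)
(c(4*W(3, 6)) + 133)² = (0 + 133)² = 133² = 17689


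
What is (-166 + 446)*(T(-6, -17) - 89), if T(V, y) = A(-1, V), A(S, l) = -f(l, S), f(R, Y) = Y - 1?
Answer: -24360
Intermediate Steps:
f(R, Y) = -1 + Y
A(S, l) = 1 - S (A(S, l) = -(-1 + S) = 1 - S)
T(V, y) = 2 (T(V, y) = 1 - 1*(-1) = 1 + 1 = 2)
(-166 + 446)*(T(-6, -17) - 89) = (-166 + 446)*(2 - 89) = 280*(-87) = -24360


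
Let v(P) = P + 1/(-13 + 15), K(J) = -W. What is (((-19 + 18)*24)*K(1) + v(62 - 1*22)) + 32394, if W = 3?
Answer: 65013/2 ≈ 32507.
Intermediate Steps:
K(J) = -3 (K(J) = -1*3 = -3)
v(P) = ½ + P (v(P) = P + 1/2 = P + ½ = ½ + P)
(((-19 + 18)*24)*K(1) + v(62 - 1*22)) + 32394 = (((-19 + 18)*24)*(-3) + (½ + (62 - 1*22))) + 32394 = (-1*24*(-3) + (½ + (62 - 22))) + 32394 = (-24*(-3) + (½ + 40)) + 32394 = (72 + 81/2) + 32394 = 225/2 + 32394 = 65013/2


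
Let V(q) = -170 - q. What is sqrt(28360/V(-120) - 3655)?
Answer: I*sqrt(105555)/5 ≈ 64.979*I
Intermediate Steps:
sqrt(28360/V(-120) - 3655) = sqrt(28360/(-170 - 1*(-120)) - 3655) = sqrt(28360/(-170 + 120) - 3655) = sqrt(28360/(-50) - 3655) = sqrt(28360*(-1/50) - 3655) = sqrt(-2836/5 - 3655) = sqrt(-21111/5) = I*sqrt(105555)/5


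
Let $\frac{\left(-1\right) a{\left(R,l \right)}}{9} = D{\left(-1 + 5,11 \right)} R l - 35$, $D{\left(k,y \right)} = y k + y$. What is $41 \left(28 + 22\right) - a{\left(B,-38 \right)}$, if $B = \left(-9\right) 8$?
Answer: $1356055$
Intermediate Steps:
$B = -72$
$D{\left(k,y \right)} = y + k y$ ($D{\left(k,y \right)} = k y + y = y + k y$)
$a{\left(R,l \right)} = 315 - 495 R l$ ($a{\left(R,l \right)} = - 9 \left(11 \left(1 + \left(-1 + 5\right)\right) R l - 35\right) = - 9 \left(11 \left(1 + 4\right) R l - 35\right) = - 9 \left(11 \cdot 5 R l - 35\right) = - 9 \left(55 R l - 35\right) = - 9 \left(-35 + 55 R l\right) = 315 - 495 R l$)
$41 \left(28 + 22\right) - a{\left(B,-38 \right)} = 41 \left(28 + 22\right) - \left(315 - \left(-35640\right) \left(-38\right)\right) = 41 \cdot 50 - \left(315 - 1354320\right) = 2050 - -1354005 = 2050 + 1354005 = 1356055$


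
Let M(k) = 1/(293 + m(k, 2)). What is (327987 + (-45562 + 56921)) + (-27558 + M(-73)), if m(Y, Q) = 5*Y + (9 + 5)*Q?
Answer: 13718671/44 ≈ 3.1179e+5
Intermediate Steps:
m(Y, Q) = 5*Y + 14*Q
M(k) = 1/(321 + 5*k) (M(k) = 1/(293 + (5*k + 14*2)) = 1/(293 + (5*k + 28)) = 1/(293 + (28 + 5*k)) = 1/(321 + 5*k))
(327987 + (-45562 + 56921)) + (-27558 + M(-73)) = (327987 + (-45562 + 56921)) + (-27558 + 1/(321 + 5*(-73))) = (327987 + 11359) + (-27558 + 1/(321 - 365)) = 339346 + (-27558 + 1/(-44)) = 339346 + (-27558 - 1/44) = 339346 - 1212553/44 = 13718671/44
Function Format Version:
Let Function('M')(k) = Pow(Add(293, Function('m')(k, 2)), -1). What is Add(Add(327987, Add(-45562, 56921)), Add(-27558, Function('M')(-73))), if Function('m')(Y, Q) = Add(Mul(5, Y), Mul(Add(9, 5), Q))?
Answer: Rational(13718671, 44) ≈ 3.1179e+5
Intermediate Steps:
Function('m')(Y, Q) = Add(Mul(5, Y), Mul(14, Q))
Function('M')(k) = Pow(Add(321, Mul(5, k)), -1) (Function('M')(k) = Pow(Add(293, Add(Mul(5, k), Mul(14, 2))), -1) = Pow(Add(293, Add(Mul(5, k), 28)), -1) = Pow(Add(293, Add(28, Mul(5, k))), -1) = Pow(Add(321, Mul(5, k)), -1))
Add(Add(327987, Add(-45562, 56921)), Add(-27558, Function('M')(-73))) = Add(Add(327987, Add(-45562, 56921)), Add(-27558, Pow(Add(321, Mul(5, -73)), -1))) = Add(Add(327987, 11359), Add(-27558, Pow(Add(321, -365), -1))) = Add(339346, Add(-27558, Pow(-44, -1))) = Add(339346, Add(-27558, Rational(-1, 44))) = Add(339346, Rational(-1212553, 44)) = Rational(13718671, 44)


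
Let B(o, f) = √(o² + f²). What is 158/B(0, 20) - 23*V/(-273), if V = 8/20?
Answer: 21659/2730 ≈ 7.9337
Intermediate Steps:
V = ⅖ (V = 8*(1/20) = ⅖ ≈ 0.40000)
B(o, f) = √(f² + o²)
158/B(0, 20) - 23*V/(-273) = 158/(√(20² + 0²)) - 23*⅖/(-273) = 158/(√(400 + 0)) - 46/5*(-1/273) = 158/(√400) + 46/1365 = 158/20 + 46/1365 = 158*(1/20) + 46/1365 = 79/10 + 46/1365 = 21659/2730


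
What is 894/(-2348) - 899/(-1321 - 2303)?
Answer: -282251/2127288 ≈ -0.13268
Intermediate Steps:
894/(-2348) - 899/(-1321 - 2303) = 894*(-1/2348) - 899/(-3624) = -447/1174 - 899*(-1/3624) = -447/1174 + 899/3624 = -282251/2127288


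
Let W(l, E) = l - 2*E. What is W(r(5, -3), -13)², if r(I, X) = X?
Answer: 529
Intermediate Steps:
W(r(5, -3), -13)² = (-3 - 2*(-13))² = (-3 + 26)² = 23² = 529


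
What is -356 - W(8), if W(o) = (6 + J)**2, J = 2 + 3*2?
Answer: -552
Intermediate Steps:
J = 8 (J = 2 + 6 = 8)
W(o) = 196 (W(o) = (6 + 8)**2 = 14**2 = 196)
-356 - W(8) = -356 - 1*196 = -356 - 196 = -552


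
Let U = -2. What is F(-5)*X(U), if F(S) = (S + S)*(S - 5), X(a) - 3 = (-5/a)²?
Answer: 925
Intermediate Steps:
X(a) = 3 + 25/a² (X(a) = 3 + (-5/a)² = 3 + 25/a²)
F(S) = 2*S*(-5 + S) (F(S) = (2*S)*(-5 + S) = 2*S*(-5 + S))
F(-5)*X(U) = (2*(-5)*(-5 - 5))*(3 + 25/(-2)²) = (2*(-5)*(-10))*(3 + 25*(¼)) = 100*(3 + 25/4) = 100*(37/4) = 925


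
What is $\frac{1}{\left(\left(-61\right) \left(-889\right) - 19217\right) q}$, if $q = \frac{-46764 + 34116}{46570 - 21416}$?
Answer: $- \frac{12577}{221415888} \approx -5.6803 \cdot 10^{-5}$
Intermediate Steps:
$q = - \frac{6324}{12577}$ ($q = - \frac{12648}{25154} = \left(-12648\right) \frac{1}{25154} = - \frac{6324}{12577} \approx -0.50282$)
$\frac{1}{\left(\left(-61\right) \left(-889\right) - 19217\right) q} = \frac{1}{\left(\left(-61\right) \left(-889\right) - 19217\right) \left(- \frac{6324}{12577}\right)} = \frac{1}{54229 - 19217} \left(- \frac{12577}{6324}\right) = \frac{1}{35012} \left(- \frac{12577}{6324}\right) = - \frac{12577}{221415888}$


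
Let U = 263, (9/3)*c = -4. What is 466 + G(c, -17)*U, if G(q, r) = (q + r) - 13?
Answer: -23324/3 ≈ -7774.7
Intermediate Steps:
c = -4/3 (c = (1/3)*(-4) = -4/3 ≈ -1.3333)
G(q, r) = -13 + q + r
466 + G(c, -17)*U = 466 + (-13 - 4/3 - 17)*263 = 466 - 94/3*263 = 466 - 24722/3 = -23324/3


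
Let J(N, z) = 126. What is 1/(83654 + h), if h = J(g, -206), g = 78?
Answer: 1/83780 ≈ 1.1936e-5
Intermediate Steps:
h = 126
1/(83654 + h) = 1/(83654 + 126) = 1/83780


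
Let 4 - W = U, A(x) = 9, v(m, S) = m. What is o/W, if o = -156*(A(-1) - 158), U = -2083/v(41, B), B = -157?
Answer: 317668/749 ≈ 424.12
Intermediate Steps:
U = -2083/41 ≈ -50.805
o = 23244 (o = -156*(9 - 158) = -156*(-149) = 23244)
W = 2247/41 (W = 4 - 1*(-2083/41) = 4 + 2083/41 = 2247/41 ≈ 54.805)
o/W = 23244/(2247/41) = 23244*(41/2247) = 317668/749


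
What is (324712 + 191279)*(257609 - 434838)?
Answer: -91448568939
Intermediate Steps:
(324712 + 191279)*(257609 - 434838) = 515991*(-177229) = -91448568939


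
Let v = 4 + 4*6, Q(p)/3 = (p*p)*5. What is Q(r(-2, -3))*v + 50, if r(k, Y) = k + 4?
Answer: 1730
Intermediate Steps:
r(k, Y) = 4 + k
Q(p) = 15*p² (Q(p) = 3*((p*p)*5) = 3*(p²*5) = 3*(5*p²) = 15*p²)
v = 28 (v = 4 + 24 = 28)
Q(r(-2, -3))*v + 50 = (15*(4 - 2)²)*28 + 50 = (15*2²)*28 + 50 = (15*4)*28 + 50 = 60*28 + 50 = 1680 + 50 = 1730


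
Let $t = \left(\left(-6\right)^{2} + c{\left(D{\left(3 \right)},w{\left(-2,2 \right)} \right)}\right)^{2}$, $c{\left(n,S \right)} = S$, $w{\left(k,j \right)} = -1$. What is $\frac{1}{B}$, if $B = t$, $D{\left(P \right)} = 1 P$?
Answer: $\frac{1}{1225} \approx 0.00081633$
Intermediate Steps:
$D{\left(P \right)} = P$
$t = 1225$ ($t = \left(\left(-6\right)^{2} - 1\right)^{2} = \left(36 - 1\right)^{2} = 35^{2} = 1225$)
$B = 1225$
$\frac{1}{B} = \frac{1}{1225}$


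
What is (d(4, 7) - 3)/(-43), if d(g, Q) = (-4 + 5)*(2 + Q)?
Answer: -6/43 ≈ -0.13953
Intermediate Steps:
d(g, Q) = 2 + Q (d(g, Q) = 1*(2 + Q) = 2 + Q)
(d(4, 7) - 3)/(-43) = ((2 + 7) - 3)/(-43) = -(9 - 3)/43 = -1/43*6 = -6/43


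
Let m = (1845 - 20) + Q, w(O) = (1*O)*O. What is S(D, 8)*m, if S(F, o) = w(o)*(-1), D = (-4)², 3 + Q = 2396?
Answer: -269952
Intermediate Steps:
w(O) = O² (w(O) = O*O = O²)
Q = 2393 (Q = -3 + 2396 = 2393)
D = 16
S(F, o) = -o² (S(F, o) = o²*(-1) = -o²)
m = 4218 (m = (1845 - 20) + 2393 = 1825 + 2393 = 4218)
S(D, 8)*m = -1*8²*4218 = -1*64*4218 = -64*4218 = -269952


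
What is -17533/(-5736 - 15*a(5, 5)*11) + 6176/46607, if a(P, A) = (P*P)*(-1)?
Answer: 827110067/75083877 ≈ 11.016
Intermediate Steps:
a(P, A) = -P**2 (a(P, A) = P**2*(-1) = -P**2)
-17533/(-5736 - 15*a(5, 5)*11) + 6176/46607 = -17533/(-5736 - 15*(-1*5**2)*11) + 6176/46607 = -17533/(-5736 - 15*(-1*25)*11) + 6176*(1/46607) = -17533/(-5736 - 15*(-25)*11) + 6176/46607 = -17533/(-5736 - (-375)*11) + 6176/46607 = -17533/(-5736 - 1*(-4125)) + 6176/46607 = -17533/(-5736 + 4125) + 6176/46607 = -17533/(-1611) + 6176/46607 = -17533*(-1/1611) + 6176/46607 = 17533/1611 + 6176/46607 = 827110067/75083877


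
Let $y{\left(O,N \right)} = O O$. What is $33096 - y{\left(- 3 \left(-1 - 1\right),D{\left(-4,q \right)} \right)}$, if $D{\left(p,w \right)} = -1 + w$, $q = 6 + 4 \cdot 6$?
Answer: $33060$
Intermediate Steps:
$q = 30$ ($q = 6 + 24 = 30$)
$y{\left(O,N \right)} = O^{2}$
$33096 - y{\left(- 3 \left(-1 - 1\right),D{\left(-4,q \right)} \right)} = 33096 - \left(- 3 \left(-1 - 1\right)\right)^{2} = 33096 - \left(\left(-3\right) \left(-2\right)\right)^{2} = 33096 - 6^{2} = 33096 - 36 = 33060$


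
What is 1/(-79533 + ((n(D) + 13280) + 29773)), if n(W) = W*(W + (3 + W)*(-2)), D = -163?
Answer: -1/62071 ≈ -1.6111e-5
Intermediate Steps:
n(W) = W*(-6 - W) (n(W) = W*(W + (-6 - 2*W)) = W*(-6 - W))
1/(-79533 + ((n(D) + 13280) + 29773)) = 1/(-79533 + ((-1*(-163)*(6 - 163) + 13280) + 29773)) = 1/(-79533 + ((-1*(-163)*(-157) + 13280) + 29773)) = 1/(-79533 + ((-25591 + 13280) + 29773)) = 1/(-79533 + (-12311 + 29773)) = 1/(-79533 + 17462) = 1/(-62071) = -1/62071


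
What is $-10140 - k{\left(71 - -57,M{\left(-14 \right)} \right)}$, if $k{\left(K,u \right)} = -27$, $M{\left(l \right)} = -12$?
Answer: $-10113$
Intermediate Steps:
$-10140 - k{\left(71 - -57,M{\left(-14 \right)} \right)} = -10140 - -27 = -10140 + 27 = -10113$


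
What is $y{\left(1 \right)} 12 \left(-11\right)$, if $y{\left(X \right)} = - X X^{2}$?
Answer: $132$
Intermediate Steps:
$y{\left(X \right)} = - X^{3}$
$y{\left(1 \right)} 12 \left(-11\right) = - 1^{3} \cdot 12 \left(-11\right) = \left(-1\right) 1 \cdot 12 \left(-11\right) = \left(-1\right) 12 \left(-11\right) = \left(-12\right) \left(-11\right) = 132$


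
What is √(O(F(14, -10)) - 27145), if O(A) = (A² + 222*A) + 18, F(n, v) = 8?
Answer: I*√25287 ≈ 159.02*I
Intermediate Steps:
O(A) = 18 + A² + 222*A
√(O(F(14, -10)) - 27145) = √((18 + 8² + 222*8) - 27145) = √((18 + 64 + 1776) - 27145) = √(1858 - 27145) = √(-25287) = I*√25287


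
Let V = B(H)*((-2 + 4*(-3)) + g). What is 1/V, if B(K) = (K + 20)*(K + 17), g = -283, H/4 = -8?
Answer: -1/53460 ≈ -1.8706e-5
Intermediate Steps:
H = -32 (H = 4*(-8) = -32)
B(K) = (17 + K)*(20 + K) (B(K) = (20 + K)*(17 + K) = (17 + K)*(20 + K))
V = -53460 (V = (340 + (-32)² + 37*(-32))*((-2 + 4*(-3)) - 283) = (340 + 1024 - 1184)*((-2 - 12) - 283) = 180*(-14 - 283) = 180*(-297) = -53460)
1/V = 1/(-53460) = -1/53460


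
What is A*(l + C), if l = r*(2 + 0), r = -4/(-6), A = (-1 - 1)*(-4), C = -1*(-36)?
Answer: 896/3 ≈ 298.67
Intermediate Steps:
C = 36
A = 8 (A = -2*(-4) = 8)
r = 2/3 (r = -4*(-1/6) = 2/3 ≈ 0.66667)
l = 4/3 (l = 2*(2 + 0)/3 = (2/3)*2 = 4/3 ≈ 1.3333)
A*(l + C) = 8*(4/3 + 36) = 8*(112/3) = 896/3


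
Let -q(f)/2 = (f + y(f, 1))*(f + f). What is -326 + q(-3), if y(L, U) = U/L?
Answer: -366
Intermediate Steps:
q(f) = -4*f*(f + 1/f) (q(f) = -2*(f + 1/f)*(f + f) = -2*(f + 1/f)*2*f = -4*f*(f + 1/f))
-326 + q(-3) = -326 + (-4 - 4*(-3)²) = -326 + (-4 - 4*9) = -326 + (-4 - 36) = -326 - 40 = -366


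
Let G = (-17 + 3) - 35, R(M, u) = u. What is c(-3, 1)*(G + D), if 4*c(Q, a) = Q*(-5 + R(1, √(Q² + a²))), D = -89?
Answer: -1035/2 + 207*√10/2 ≈ -190.20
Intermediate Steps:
c(Q, a) = Q*(-5 + √(Q² + a²))/4 (c(Q, a) = (Q*(-5 + √(Q² + a²)))/4 = Q*(-5 + √(Q² + a²))/4)
G = -49 (G = -14 - 35 = -49)
c(-3, 1)*(G + D) = ((¼)*(-3)*(-5 + √((-3)² + 1²)))*(-49 - 89) = ((¼)*(-3)*(-5 + √(9 + 1)))*(-138) = ((¼)*(-3)*(-5 + √10))*(-138) = (15/4 - 3*√10/4)*(-138) = -1035/2 + 207*√10/2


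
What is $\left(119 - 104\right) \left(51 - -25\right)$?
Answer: $1140$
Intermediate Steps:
$\left(119 - 104\right) \left(51 - -25\right) = 15 \left(51 + 25\right) = 15 \cdot 76 = 1140$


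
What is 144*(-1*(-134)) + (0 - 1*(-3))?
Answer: 19299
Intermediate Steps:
144*(-1*(-134)) + (0 - 1*(-3)) = 144*134 + (0 + 3) = 19296 + 3 = 19299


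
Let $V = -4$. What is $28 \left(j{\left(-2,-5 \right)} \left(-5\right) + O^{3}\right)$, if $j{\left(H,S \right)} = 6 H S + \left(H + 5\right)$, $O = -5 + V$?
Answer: $-29232$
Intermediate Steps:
$O = -9$ ($O = -5 - 4 = -9$)
$j{\left(H,S \right)} = 5 + H + 6 H S$ ($j{\left(H,S \right)} = 6 H S + \left(5 + H\right) = 5 + H + 6 H S$)
$28 \left(j{\left(-2,-5 \right)} \left(-5\right) + O^{3}\right) = 28 \left(\left(5 - 2 + 6 \left(-2\right) \left(-5\right)\right) \left(-5\right) + \left(-9\right)^{3}\right) = 28 \left(\left(5 - 2 + 60\right) \left(-5\right) - 729\right) = 28 \left(63 \left(-5\right) - 729\right) = 28 \left(-315 - 729\right) = 28 \left(-1044\right) = -29232$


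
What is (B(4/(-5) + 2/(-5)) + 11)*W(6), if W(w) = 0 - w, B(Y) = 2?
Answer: -78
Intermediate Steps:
W(w) = -w
(B(4/(-5) + 2/(-5)) + 11)*W(6) = (2 + 11)*(-1*6) = 13*(-6) = -78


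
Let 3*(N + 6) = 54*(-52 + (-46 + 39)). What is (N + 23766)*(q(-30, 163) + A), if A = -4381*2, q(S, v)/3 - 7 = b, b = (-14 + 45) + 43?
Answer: -193364262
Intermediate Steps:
b = 74 (b = 31 + 43 = 74)
q(S, v) = 243 (q(S, v) = 21 + 3*74 = 21 + 222 = 243)
A = -8762
N = -1068 (N = -6 + (54*(-52 + (-46 + 39)))/3 = -6 + (54*(-52 - 7))/3 = -6 + (54*(-59))/3 = -6 + (1/3)*(-3186) = -6 - 1062 = -1068)
(N + 23766)*(q(-30, 163) + A) = (-1068 + 23766)*(243 - 8762) = 22698*(-8519) = -193364262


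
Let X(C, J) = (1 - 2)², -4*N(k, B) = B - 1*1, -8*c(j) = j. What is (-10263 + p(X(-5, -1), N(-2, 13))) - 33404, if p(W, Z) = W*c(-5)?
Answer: -349331/8 ≈ -43666.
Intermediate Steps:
c(j) = -j/8
N(k, B) = ¼ - B/4 (N(k, B) = -(B - 1*1)/4 = -(B - 1)/4 = -(-1 + B)/4 = ¼ - B/4)
X(C, J) = 1 (X(C, J) = (-1)² = 1)
p(W, Z) = 5*W/8 (p(W, Z) = W*(-⅛*(-5)) = W*(5/8) = 5*W/8)
(-10263 + p(X(-5, -1), N(-2, 13))) - 33404 = (-10263 + (5/8)*1) - 33404 = (-10263 + 5/8) - 33404 = -82099/8 - 33404 = -349331/8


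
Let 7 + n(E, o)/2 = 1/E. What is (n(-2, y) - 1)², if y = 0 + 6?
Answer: 256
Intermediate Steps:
y = 6
n(E, o) = -14 + 2/E
(n(-2, y) - 1)² = ((-14 + 2/(-2)) - 1)² = ((-14 + 2*(-½)) - 1)² = ((-14 - 1) - 1)² = (-15 - 1)² = (-16)² = 256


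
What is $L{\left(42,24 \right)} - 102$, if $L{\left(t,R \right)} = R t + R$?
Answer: $930$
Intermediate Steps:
$L{\left(t,R \right)} = R + R t$
$L{\left(42,24 \right)} - 102 = 24 \left(1 + 42\right) - 102 = 24 \cdot 43 - 102 = 1032 - 102 = 930$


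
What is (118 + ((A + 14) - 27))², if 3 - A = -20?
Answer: 16384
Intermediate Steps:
A = 23 (A = 3 - 1*(-20) = 3 + 20 = 23)
(118 + ((A + 14) - 27))² = (118 + ((23 + 14) - 27))² = (118 + (37 - 27))² = (118 + 10)² = 128² = 16384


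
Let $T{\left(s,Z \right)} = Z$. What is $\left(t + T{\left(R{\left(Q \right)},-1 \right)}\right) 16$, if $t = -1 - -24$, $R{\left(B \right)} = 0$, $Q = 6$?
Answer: $352$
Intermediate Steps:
$t = 23$ ($t = -1 + 24 = 23$)
$\left(t + T{\left(R{\left(Q \right)},-1 \right)}\right) 16 = \left(23 - 1\right) 16 = 22 \cdot 16 = 352$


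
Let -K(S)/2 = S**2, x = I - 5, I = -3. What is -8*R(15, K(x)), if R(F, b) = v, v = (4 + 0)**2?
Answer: -128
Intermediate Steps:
x = -8 (x = -3 - 5 = -8)
K(S) = -2*S**2
v = 16 (v = 4**2 = 16)
R(F, b) = 16
-8*R(15, K(x)) = -8*16 = -128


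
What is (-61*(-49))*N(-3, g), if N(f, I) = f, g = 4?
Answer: -8967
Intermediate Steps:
(-61*(-49))*N(-3, g) = -61*(-49)*(-3) = 2989*(-3) = -8967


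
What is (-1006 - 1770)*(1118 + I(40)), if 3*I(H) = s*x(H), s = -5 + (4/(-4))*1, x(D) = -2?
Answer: -3114672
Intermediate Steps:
s = -6 (s = -5 + (4*(-1/4))*1 = -5 - 1*1 = -5 - 1 = -6)
I(H) = 4 (I(H) = (-6*(-2))/3 = (1/3)*12 = 4)
(-1006 - 1770)*(1118 + I(40)) = (-1006 - 1770)*(1118 + 4) = -2776*1122 = -3114672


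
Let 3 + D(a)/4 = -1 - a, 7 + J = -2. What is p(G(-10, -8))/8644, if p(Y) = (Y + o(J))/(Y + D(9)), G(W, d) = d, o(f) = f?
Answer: 17/518640 ≈ 3.2778e-5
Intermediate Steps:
J = -9 (J = -7 - 2 = -9)
D(a) = -16 - 4*a (D(a) = -12 + 4*(-1 - a) = -12 + (-4 - 4*a) = -16 - 4*a)
p(Y) = (-9 + Y)/(-52 + Y) (p(Y) = (Y - 9)/(Y + (-16 - 4*9)) = (-9 + Y)/(Y + (-16 - 36)) = (-9 + Y)/(Y - 52) = (-9 + Y)/(-52 + Y))
p(G(-10, -8))/8644 = ((-9 - 8)/(-52 - 8))/8644 = (-17/(-60))*(1/8644) = -1/60*(-17)*(1/8644) = (17/60)*(1/8644) = 17/518640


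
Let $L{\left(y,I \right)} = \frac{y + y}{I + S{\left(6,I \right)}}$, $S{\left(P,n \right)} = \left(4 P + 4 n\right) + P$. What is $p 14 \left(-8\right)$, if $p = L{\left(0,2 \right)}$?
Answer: $0$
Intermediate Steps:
$S{\left(P,n \right)} = 4 n + 5 P$
$L{\left(y,I \right)} = \frac{2 y}{30 + 5 I}$ ($L{\left(y,I \right)} = \frac{y + y}{I + \left(4 I + 5 \cdot 6\right)} = \frac{2 y}{I + \left(4 I + 30\right)} = \frac{2 y}{I + \left(30 + 4 I\right)} = \frac{2 y}{30 + 5 I}$)
$p = 0$ ($p = \frac{2}{5} \cdot 0 \frac{1}{6 + 2} = \frac{2}{5} \cdot 0 \cdot \frac{1}{8} = 0$)
$p 14 \left(-8\right) = 0 \cdot 14 \left(-8\right) = 0 \left(-8\right) = 0$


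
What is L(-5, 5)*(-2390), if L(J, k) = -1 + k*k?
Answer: -57360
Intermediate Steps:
L(J, k) = -1 + k²
L(-5, 5)*(-2390) = (-1 + 5²)*(-2390) = (-1 + 25)*(-2390) = 24*(-2390) = -57360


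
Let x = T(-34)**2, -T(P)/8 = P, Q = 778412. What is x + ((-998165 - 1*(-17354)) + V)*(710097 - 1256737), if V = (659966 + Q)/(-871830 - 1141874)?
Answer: 134956174016496852/251713 ≈ 5.3615e+11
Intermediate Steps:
V = -719189/1006852 (V = (659966 + 778412)/(-871830 - 1141874) = 1438378/(-2013704) = 1438378*(-1/2013704) = -719189/1006852 ≈ -0.71429)
T(P) = -8*P
x = 73984 (x = (-8*(-34))**2 = 272**2 = 73984)
x + ((-998165 - 1*(-17354)) + V)*(710097 - 1256737) = 73984 + ((-998165 - 1*(-17354)) - 719189/1006852)*(710097 - 1256737) = 73984 + ((-998165 + 17354) - 719189/1006852)*(-546640) = 73984 + (-980811 - 719189/1006852)*(-546640) = 73984 - 987532236161/1006852*(-546640) = 73984 + 134956155393762260/251713 = 134956174016496852/251713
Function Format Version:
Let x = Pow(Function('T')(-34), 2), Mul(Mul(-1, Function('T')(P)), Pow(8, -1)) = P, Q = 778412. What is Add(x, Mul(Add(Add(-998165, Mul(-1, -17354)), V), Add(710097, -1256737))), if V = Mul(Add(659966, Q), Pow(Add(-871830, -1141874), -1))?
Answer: Rational(134956174016496852, 251713) ≈ 5.3615e+11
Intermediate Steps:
V = Rational(-719189, 1006852) (V = Mul(Add(659966, 778412), Pow(Add(-871830, -1141874), -1)) = Mul(1438378, Pow(-2013704, -1)) = Mul(1438378, Rational(-1, 2013704)) = Rational(-719189, 1006852) ≈ -0.71429)
Function('T')(P) = Mul(-8, P)
x = 73984 (x = Pow(Mul(-8, -34), 2) = Pow(272, 2) = 73984)
Add(x, Mul(Add(Add(-998165, Mul(-1, -17354)), V), Add(710097, -1256737))) = Add(73984, Mul(Add(Add(-998165, Mul(-1, -17354)), Rational(-719189, 1006852)), Add(710097, -1256737))) = Add(73984, Mul(Add(Add(-998165, 17354), Rational(-719189, 1006852)), -546640)) = Add(73984, Mul(Add(-980811, Rational(-719189, 1006852)), -546640)) = Add(73984, Mul(Rational(-987532236161, 1006852), -546640)) = Add(73984, Rational(134956155393762260, 251713)) = Rational(134956174016496852, 251713)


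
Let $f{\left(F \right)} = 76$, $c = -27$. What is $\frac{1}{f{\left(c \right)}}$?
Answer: $\frac{1}{76} \approx 0.013158$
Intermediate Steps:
$\frac{1}{f{\left(c \right)}} = \frac{1}{76}$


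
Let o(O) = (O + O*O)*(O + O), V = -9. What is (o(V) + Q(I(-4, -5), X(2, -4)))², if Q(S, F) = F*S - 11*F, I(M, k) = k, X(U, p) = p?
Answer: 1517824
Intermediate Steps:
Q(S, F) = -11*F + F*S
o(O) = 2*O*(O + O²) (o(O) = (O + O²)*(2*O) = 2*O*(O + O²))
(o(V) + Q(I(-4, -5), X(2, -4)))² = (2*(-9)²*(1 - 9) - 4*(-11 - 5))² = (2*81*(-8) - 4*(-16))² = (-1296 + 64)² = (-1232)² = 1517824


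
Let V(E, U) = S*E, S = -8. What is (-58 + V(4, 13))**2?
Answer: 8100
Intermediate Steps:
V(E, U) = -8*E
(-58 + V(4, 13))**2 = (-58 - 8*4)**2 = (-58 - 32)**2 = (-90)**2 = 8100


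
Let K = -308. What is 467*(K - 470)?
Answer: -363326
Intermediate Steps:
467*(K - 470) = 467*(-308 - 470) = 467*(-778) = -363326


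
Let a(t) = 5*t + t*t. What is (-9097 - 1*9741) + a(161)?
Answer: 7888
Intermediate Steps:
a(t) = t² + 5*t (a(t) = 5*t + t² = t² + 5*t)
(-9097 - 1*9741) + a(161) = (-9097 - 1*9741) + 161*(5 + 161) = (-9097 - 9741) + 161*166 = -18838 + 26726 = 7888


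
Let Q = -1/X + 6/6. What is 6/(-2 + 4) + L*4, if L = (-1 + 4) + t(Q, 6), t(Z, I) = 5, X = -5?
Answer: 35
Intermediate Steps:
Q = 6/5 (Q = -1/(-5) + 6/6 = -1*(-⅕) + 6*(⅙) = ⅕ + 1 = 6/5 ≈ 1.2000)
L = 8 (L = (-1 + 4) + 5 = 3 + 5 = 8)
6/(-2 + 4) + L*4 = 6/(-2 + 4) + 8*4 = 6/2 + 32 = 6*(½) + 32 = 3 + 32 = 35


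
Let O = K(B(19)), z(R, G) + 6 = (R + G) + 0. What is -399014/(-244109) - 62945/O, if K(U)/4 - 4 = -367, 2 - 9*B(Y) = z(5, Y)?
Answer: 15944809333/354446268 ≈ 44.985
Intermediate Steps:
z(R, G) = -6 + G + R (z(R, G) = -6 + ((R + G) + 0) = -6 + ((G + R) + 0) = -6 + (G + R) = -6 + G + R)
B(Y) = 1/3 - Y/9 (B(Y) = 2/9 - (-6 + Y + 5)/9 = 2/9 - (-1 + Y)/9 = 2/9 + (1/9 - Y/9) = 1/3 - Y/9)
K(U) = -1452 (K(U) = 16 + 4*(-367) = 16 - 1468 = -1452)
O = -1452
-399014/(-244109) - 62945/O = -399014/(-244109) - 62945/(-1452) = -399014*(-1/244109) - 62945*(-1/1452) = 399014/244109 + 62945/1452 = 15944809333/354446268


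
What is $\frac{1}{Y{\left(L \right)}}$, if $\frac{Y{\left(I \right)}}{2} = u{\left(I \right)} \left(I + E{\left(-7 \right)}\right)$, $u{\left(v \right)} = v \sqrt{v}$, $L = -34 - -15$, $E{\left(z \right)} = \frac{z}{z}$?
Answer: $- \frac{i \sqrt{19}}{12996} \approx - 0.0003354 i$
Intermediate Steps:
$E{\left(z \right)} = 1$
$L = -19$ ($L = -34 + 15 = -19$)
$u{\left(v \right)} = v^{\frac{3}{2}}$
$Y{\left(I \right)} = 2 I^{\frac{3}{2}} \left(1 + I\right)$ ($Y{\left(I \right)} = 2 I^{\frac{3}{2}} \left(I + 1\right) = 2 I^{\frac{3}{2}} \left(1 + I\right)$)
$\frac{1}{Y{\left(L \right)}} = \frac{1}{2 \left(-19\right)^{\frac{3}{2}} \left(1 - 19\right)} = \frac{1}{2 \left(- 19 i \sqrt{19}\right) \left(-18\right)} = \frac{1}{684 i \sqrt{19}} = - \frac{i \sqrt{19}}{12996}$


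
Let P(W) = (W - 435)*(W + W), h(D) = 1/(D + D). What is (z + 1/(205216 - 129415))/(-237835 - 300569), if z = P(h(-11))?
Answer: -65953783/897854355288 ≈ -7.3457e-5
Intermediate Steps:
h(D) = 1/(2*D)
P(W) = 2*W*(-435 + W) (P(W) = (-435 + W)*(2*W) = 2*W*(-435 + W))
z = 9571/242 (z = 2*((½)/(-11))*(-435 + (½)/(-11)) = 2*((½)*(-1/11))*(-435 + (½)*(-1/11)) = 2*(-1/22)*(-435 - 1/22) = 2*(-1/22)*(-9571/22) = 9571/242 ≈ 39.550)
(z + 1/(205216 - 129415))/(-237835 - 300569) = (9571/242 + 1/(205216 - 129415))/(-237835 - 300569) = (9571/242 + 1/75801)/(-538404) = (9571/242 + 1/75801)*(-1/538404) = (65953783/1667622)*(-1/538404) = -65953783/897854355288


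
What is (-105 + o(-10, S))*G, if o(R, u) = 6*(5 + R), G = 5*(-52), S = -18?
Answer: 35100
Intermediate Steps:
G = -260
o(R, u) = 30 + 6*R
(-105 + o(-10, S))*G = (-105 + (30 + 6*(-10)))*(-260) = (-105 + (30 - 60))*(-260) = (-105 - 30)*(-260) = -135*(-260) = 35100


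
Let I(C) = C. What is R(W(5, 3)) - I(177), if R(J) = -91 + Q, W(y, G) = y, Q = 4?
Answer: -264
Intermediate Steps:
R(J) = -87 (R(J) = -91 + 4 = -87)
R(W(5, 3)) - I(177) = -87 - 1*177 = -87 - 177 = -264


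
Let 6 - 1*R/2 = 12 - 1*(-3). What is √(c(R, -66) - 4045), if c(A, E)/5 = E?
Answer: 25*I*√7 ≈ 66.144*I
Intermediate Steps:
R = -18 (R = 12 - 2*(12 - 1*(-3)) = 12 - 2*(12 + 3) = 12 - 2*15 = 12 - 30 = -18)
c(A, E) = 5*E
√(c(R, -66) - 4045) = √(5*(-66) - 4045) = √(-330 - 4045) = √(-4375) = 25*I*√7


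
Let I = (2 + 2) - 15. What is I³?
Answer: -1331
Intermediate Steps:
I = -11 (I = 4 - 15 = -11)
I³ = (-11)³ = -1331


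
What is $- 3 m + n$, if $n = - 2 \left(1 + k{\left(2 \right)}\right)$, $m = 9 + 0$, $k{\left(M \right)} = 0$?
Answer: $-29$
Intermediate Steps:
$m = 9$
$n = -2$ ($n = - 2 \left(1 + 0\right) = \left(-2\right) 1 = -2$)
$- 3 m + n = \left(-3\right) 9 - 2 = -27 - 2 = -29$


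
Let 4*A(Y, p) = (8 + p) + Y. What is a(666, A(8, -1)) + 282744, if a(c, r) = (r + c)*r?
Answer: 4564089/16 ≈ 2.8526e+5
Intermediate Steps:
A(Y, p) = 2 + Y/4 + p/4 (A(Y, p) = ((8 + p) + Y)/4 = (8 + Y + p)/4 = 2 + Y/4 + p/4)
a(c, r) = r*(c + r) (a(c, r) = (c + r)*r = r*(c + r))
a(666, A(8, -1)) + 282744 = (2 + (¼)*8 + (¼)*(-1))*(666 + (2 + (¼)*8 + (¼)*(-1))) + 282744 = (2 + 2 - ¼)*(666 + (2 + 2 - ¼)) + 282744 = 15*(666 + 15/4)/4 + 282744 = (15/4)*(2679/4) + 282744 = 40185/16 + 282744 = 4564089/16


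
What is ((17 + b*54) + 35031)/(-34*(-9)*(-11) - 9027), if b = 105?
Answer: -40718/12393 ≈ -3.2856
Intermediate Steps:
((17 + b*54) + 35031)/(-34*(-9)*(-11) - 9027) = ((17 + 105*54) + 35031)/(-34*(-9)*(-11) - 9027) = ((17 + 5670) + 35031)/(306*(-11) - 9027) = (5687 + 35031)/(-3366 - 9027) = 40718/(-12393) = 40718*(-1/12393) = -40718/12393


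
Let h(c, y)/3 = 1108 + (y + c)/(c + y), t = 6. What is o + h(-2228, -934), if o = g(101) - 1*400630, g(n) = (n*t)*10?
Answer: -391243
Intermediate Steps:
g(n) = 60*n (g(n) = (n*6)*10 = (6*n)*10 = 60*n)
h(c, y) = 3327 (h(c, y) = 3*(1108 + (y + c)/(c + y)) = 3*(1108 + (c + y)/(c + y)) = 3*(1108 + 1) = 3*1109 = 3327)
o = -394570 (o = 60*101 - 1*400630 = 6060 - 400630 = -394570)
o + h(-2228, -934) = -394570 + 3327 = -391243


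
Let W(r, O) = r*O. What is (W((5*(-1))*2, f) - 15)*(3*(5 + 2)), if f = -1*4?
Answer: 525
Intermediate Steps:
f = -4
W(r, O) = O*r
(W((5*(-1))*2, f) - 15)*(3*(5 + 2)) = (-4*5*(-1)*2 - 15)*(3*(5 + 2)) = (-(-20)*2 - 15)*(3*7) = (-4*(-10) - 15)*21 = (40 - 15)*21 = 25*21 = 525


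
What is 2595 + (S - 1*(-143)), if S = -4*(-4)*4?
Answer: 2802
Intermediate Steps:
S = 64 (S = 16*4 = 64)
2595 + (S - 1*(-143)) = 2595 + (64 - 1*(-143)) = 2595 + (64 + 143) = 2595 + 207 = 2802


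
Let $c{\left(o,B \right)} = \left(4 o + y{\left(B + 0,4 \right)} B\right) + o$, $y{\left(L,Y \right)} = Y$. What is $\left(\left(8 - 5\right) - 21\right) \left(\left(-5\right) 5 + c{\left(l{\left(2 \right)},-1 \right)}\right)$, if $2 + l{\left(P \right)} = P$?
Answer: $522$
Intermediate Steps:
$l{\left(P \right)} = -2 + P$
$c{\left(o,B \right)} = 4 B + 5 o$ ($c{\left(o,B \right)} = \left(4 o + 4 B\right) + o = \left(4 B + 4 o\right) + o = 4 B + 5 o$)
$\left(\left(8 - 5\right) - 21\right) \left(\left(-5\right) 5 + c{\left(l{\left(2 \right)},-1 \right)}\right) = \left(\left(8 - 5\right) - 21\right) \left(\left(-5\right) 5 + \left(4 \left(-1\right) + 5 \left(-2 + 2\right)\right)\right) = \left(3 - 21\right) \left(-25 + \left(-4 + 5 \cdot 0\right)\right) = - 18 \left(-25 + \left(-4 + 0\right)\right) = - 18 \left(-25 - 4\right) = \left(-18\right) \left(-29\right) = 522$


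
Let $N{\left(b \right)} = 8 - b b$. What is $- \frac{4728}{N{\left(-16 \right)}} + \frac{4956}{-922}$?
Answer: $\frac{195633}{14291} \approx 13.689$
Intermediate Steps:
$N{\left(b \right)} = 8 - b^{2}$
$- \frac{4728}{N{\left(-16 \right)}} + \frac{4956}{-922} = - \frac{4728}{8 - \left(-16\right)^{2}} + \frac{4956}{-922} = - \frac{4728}{8 - 256} + 4956 \left(- \frac{1}{922}\right) = - \frac{4728}{8 - 256} - \frac{2478}{461} = - \frac{4728}{-248} - \frac{2478}{461} = \left(-4728\right) \left(- \frac{1}{248}\right) - \frac{2478}{461} = \frac{591}{31} - \frac{2478}{461} = \frac{195633}{14291}$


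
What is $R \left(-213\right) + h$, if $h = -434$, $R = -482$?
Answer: $102232$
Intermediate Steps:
$R \left(-213\right) + h = \left(-482\right) \left(-213\right) - 434 = 102666 - 434 = 102232$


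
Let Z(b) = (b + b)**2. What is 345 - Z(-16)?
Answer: -679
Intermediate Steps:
Z(b) = 4*b**2 (Z(b) = (2*b)**2 = 4*b**2)
345 - Z(-16) = 345 - 4*(-16)**2 = 345 - 4*256 = 345 - 1*1024 = 345 - 1024 = -679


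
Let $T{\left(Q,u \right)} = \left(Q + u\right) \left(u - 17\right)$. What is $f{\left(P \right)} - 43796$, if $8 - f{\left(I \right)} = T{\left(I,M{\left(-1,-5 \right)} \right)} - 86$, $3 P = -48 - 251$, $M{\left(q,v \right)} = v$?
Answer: $- \frac{138014}{3} \approx -46005.0$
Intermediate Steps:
$T{\left(Q,u \right)} = \left(-17 + u\right) \left(Q + u\right)$ ($T{\left(Q,u \right)} = \left(Q + u\right) \left(-17 + u\right) = \left(-17 + u\right) \left(Q + u\right)$)
$P = - \frac{299}{3}$ ($P = \frac{-48 - 251}{3} = \frac{1}{3} \left(-299\right) = - \frac{299}{3} \approx -99.667$)
$f{\left(I \right)} = -16 + 22 I$ ($f{\left(I \right)} = 8 - \left(\left(\left(-5\right)^{2} - 17 I - -85 + I \left(-5\right)\right) - 86\right) = 8 - \left(\left(25 - 17 I + 85 - 5 I\right) - 86\right) = 8 - \left(\left(110 - 22 I\right) - 86\right) = 8 - \left(24 - 22 I\right) = 8 + \left(-24 + 22 I\right) = -16 + 22 I$)
$f{\left(P \right)} - 43796 = \left(-16 + 22 \left(- \frac{299}{3}\right)\right) - 43796 = \left(-16 - \frac{6578}{3}\right) - 43796 = - \frac{6626}{3} - 43796 = - \frac{138014}{3}$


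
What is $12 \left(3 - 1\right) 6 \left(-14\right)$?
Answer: $-2016$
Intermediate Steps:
$12 \left(3 - 1\right) 6 \left(-14\right) = 12 \cdot 2 \cdot 6 \left(-14\right) = 12 \cdot 12 \left(-14\right) = 144 \left(-14\right) = -2016$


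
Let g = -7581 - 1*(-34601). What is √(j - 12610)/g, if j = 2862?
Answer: I*√2437/13510 ≈ 0.003654*I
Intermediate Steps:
g = 27020 (g = -7581 + 34601 = 27020)
√(j - 12610)/g = √(2862 - 12610)/27020 = √(-9748)*(1/27020) = (2*I*√2437)*(1/27020) = I*√2437/13510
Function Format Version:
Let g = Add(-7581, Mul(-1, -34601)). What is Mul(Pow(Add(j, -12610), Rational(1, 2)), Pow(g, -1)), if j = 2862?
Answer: Mul(Rational(1, 13510), I, Pow(2437, Rational(1, 2))) ≈ Mul(0.0036540, I)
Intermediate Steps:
g = 27020 (g = Add(-7581, 34601) = 27020)
Mul(Pow(Add(j, -12610), Rational(1, 2)), Pow(g, -1)) = Mul(Pow(Add(2862, -12610), Rational(1, 2)), Pow(27020, -1)) = Mul(Pow(-9748, Rational(1, 2)), Rational(1, 27020)) = Mul(Mul(2, I, Pow(2437, Rational(1, 2))), Rational(1, 27020)) = Mul(Rational(1, 13510), I, Pow(2437, Rational(1, 2)))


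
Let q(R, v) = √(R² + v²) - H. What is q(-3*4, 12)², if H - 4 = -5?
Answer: 289 + 24*√2 ≈ 322.94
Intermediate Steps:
H = -1 (H = 4 - 5 = -1)
q(R, v) = 1 + √(R² + v²) (q(R, v) = √(R² + v²) - 1*(-1) = √(R² + v²) + 1 = 1 + √(R² + v²))
q(-3*4, 12)² = (1 + √((-3*4)² + 12²))² = (1 + √((-12)² + 144))² = (1 + √(144 + 144))² = (1 + √288)² = (1 + 12*√2)²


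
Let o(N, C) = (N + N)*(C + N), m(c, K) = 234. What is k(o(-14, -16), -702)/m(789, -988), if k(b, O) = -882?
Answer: -49/13 ≈ -3.7692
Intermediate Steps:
o(N, C) = 2*N*(C + N) (o(N, C) = (2*N)*(C + N) = 2*N*(C + N))
k(o(-14, -16), -702)/m(789, -988) = -882/234 = -882*1/234 = -49/13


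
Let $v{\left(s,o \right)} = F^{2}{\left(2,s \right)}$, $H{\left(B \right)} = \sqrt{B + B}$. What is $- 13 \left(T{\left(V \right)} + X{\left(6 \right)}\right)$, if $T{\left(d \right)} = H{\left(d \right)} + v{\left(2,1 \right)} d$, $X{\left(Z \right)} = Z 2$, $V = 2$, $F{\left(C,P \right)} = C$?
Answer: $-286$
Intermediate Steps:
$X{\left(Z \right)} = 2 Z$
$H{\left(B \right)} = \sqrt{2} \sqrt{B}$ ($H{\left(B \right)} = \sqrt{2 B} = \sqrt{2} \sqrt{B}$)
$v{\left(s,o \right)} = 4$ ($v{\left(s,o \right)} = 2^{2} = 4$)
$T{\left(d \right)} = 4 d + \sqrt{2} \sqrt{d}$ ($T{\left(d \right)} = \sqrt{2} \sqrt{d} + 4 d = 4 d + \sqrt{2} \sqrt{d}$)
$- 13 \left(T{\left(V \right)} + X{\left(6 \right)}\right) = - 13 \left(\left(4 \cdot 2 + \sqrt{2} \sqrt{2}\right) + 2 \cdot 6\right) = - 13 \left(\left(8 + 2\right) + 12\right) = - 13 \left(10 + 12\right) = \left(-13\right) 22 = -286$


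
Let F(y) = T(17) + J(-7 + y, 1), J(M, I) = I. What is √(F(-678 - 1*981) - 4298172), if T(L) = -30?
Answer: I*√4298201 ≈ 2073.2*I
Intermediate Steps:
F(y) = -29 (F(y) = -30 + 1 = -29)
√(F(-678 - 1*981) - 4298172) = √(-29 - 4298172) = √(-4298201) = I*√4298201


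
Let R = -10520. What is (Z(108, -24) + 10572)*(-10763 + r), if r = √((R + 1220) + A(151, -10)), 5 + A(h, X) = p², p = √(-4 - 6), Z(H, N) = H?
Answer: -114948840 + 96120*I*√115 ≈ -1.1495e+8 + 1.0308e+6*I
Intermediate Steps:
p = I*√10 (p = √(-10) = I*√10 ≈ 3.1623*I)
A(h, X) = -15 (A(h, X) = -5 + (I*√10)² = -5 - 10 = -15)
r = 9*I*√115 (r = √((-10520 + 1220) - 15) = √(-9300 - 15) = √(-9315) = 9*I*√115 ≈ 96.514*I)
(Z(108, -24) + 10572)*(-10763 + r) = (108 + 10572)*(-10763 + 9*I*√115) = 10680*(-10763 + 9*I*√115) = -114948840 + 96120*I*√115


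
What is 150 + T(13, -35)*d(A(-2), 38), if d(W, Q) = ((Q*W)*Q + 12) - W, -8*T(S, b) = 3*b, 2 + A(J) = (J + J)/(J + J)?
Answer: -149055/8 ≈ -18632.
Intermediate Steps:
A(J) = -1 (A(J) = -2 + (J + J)/(J + J) = -2 + (2*J)/((2*J)) = -2 + (2*J)*(1/(2*J)) = -2 + 1 = -1)
T(S, b) = -3*b/8
d(W, Q) = 12 - W + W*Q**2 (d(W, Q) = (W*Q**2 + 12) - W = (12 + W*Q**2) - W = 12 - W + W*Q**2)
150 + T(13, -35)*d(A(-2), 38) = 150 + (-3/8*(-35))*(12 - 1*(-1) - 1*38**2) = 150 + 105*(12 + 1 - 1*1444)/8 = 150 + 105*(12 + 1 - 1444)/8 = 150 + (105/8)*(-1431) = 150 - 150255/8 = -149055/8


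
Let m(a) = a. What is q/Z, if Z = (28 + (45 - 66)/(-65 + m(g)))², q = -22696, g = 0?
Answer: -95890600/3389281 ≈ -28.292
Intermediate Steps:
Z = 3389281/4225 (Z = (28 + (45 - 66)/(-65 + 0))² = (28 - 21/(-65))² = (28 - 21*(-1/65))² = (28 + 21/65)² = (1841/65)² = 3389281/4225 ≈ 802.20)
q/Z = -22696/3389281/4225 = -22696*4225/3389281 = -95890600/3389281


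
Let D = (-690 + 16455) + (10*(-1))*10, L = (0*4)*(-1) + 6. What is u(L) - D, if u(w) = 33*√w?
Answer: -15665 + 33*√6 ≈ -15584.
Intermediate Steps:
L = 6 (L = 0*(-1) + 6 = 0 + 6 = 6)
D = 15665 (D = 15765 - 10*10 = 15765 - 100 = 15665)
u(L) - D = 33*√6 - 1*15665 = 33*√6 - 15665 = -15665 + 33*√6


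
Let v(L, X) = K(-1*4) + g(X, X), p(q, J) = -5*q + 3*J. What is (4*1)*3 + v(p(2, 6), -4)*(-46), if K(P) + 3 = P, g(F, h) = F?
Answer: 518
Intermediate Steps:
K(P) = -3 + P
v(L, X) = -7 + X (v(L, X) = (-3 - 1*4) + X = (-3 - 4) + X = -7 + X)
(4*1)*3 + v(p(2, 6), -4)*(-46) = (4*1)*3 + (-7 - 4)*(-46) = 4*3 - 11*(-46) = 12 + 506 = 518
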